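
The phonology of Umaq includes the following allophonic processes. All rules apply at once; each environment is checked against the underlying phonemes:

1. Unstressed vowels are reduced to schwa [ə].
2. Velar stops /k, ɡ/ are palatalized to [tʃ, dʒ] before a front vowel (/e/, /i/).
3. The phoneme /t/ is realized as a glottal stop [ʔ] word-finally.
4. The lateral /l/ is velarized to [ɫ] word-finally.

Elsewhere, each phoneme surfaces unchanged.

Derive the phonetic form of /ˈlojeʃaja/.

[ˈlojəʃəjə]

/l/ — word-initial; rule 4 does not apply here → [l].
/o/ (between /l/ and /j/) is in the target of rule 1 but the environment (in an unstressed syllable) is not met → [o].
/e/ — between /j/ and /ʃ/, in an unstressed syllable — surfaces as [ə] (rule 1).
/a/ (between /ʃ/ and /j/) occurs in an unstressed syllable → [ə] by rule 1.
/a/ meets the environment for rule 1 (in an unstressed syllable) → [ə].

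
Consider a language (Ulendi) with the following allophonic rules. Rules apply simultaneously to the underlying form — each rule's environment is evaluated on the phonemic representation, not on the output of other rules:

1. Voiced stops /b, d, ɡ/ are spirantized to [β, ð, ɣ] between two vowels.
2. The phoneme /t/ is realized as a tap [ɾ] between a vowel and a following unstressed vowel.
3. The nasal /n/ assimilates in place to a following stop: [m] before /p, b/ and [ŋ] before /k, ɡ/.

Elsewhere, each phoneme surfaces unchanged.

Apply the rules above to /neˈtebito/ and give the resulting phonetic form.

[neˈteβiɾo]

/n/ (word-initial): rule 3 targets it, but not before a labial or velar stop → unchanged [n].
/e/ (between /n/ and /t/) is unaffected → [e].
/t/ (between /e/ and /e/): rule 2 targets it, but not between a vowel and a following unstressed vowel → unchanged [t].
/e/ (between /t/ and /b/) is unaffected → [e].
/b/ — between /e/ and /i/, between two vowels — surfaces as [β] (rule 1).
/i/ stays [i].
/t/ meets the environment for rule 2 (between a vowel and a following unstressed vowel) → [ɾ].
/o/ (word-final) is unaffected → [o].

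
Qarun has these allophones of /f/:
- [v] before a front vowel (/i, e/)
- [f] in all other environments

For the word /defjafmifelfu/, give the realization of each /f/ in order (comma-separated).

Occurrence 1 (position 3): no conditioning environment matches → elsewhere allophone [f].
Occurrence 2 (position 6): no conditioning environment matches → elsewhere allophone [f].
Occurrence 3 (position 9): before a front vowel (/i, e/) → [v].
Occurrence 4 (position 12): no conditioning environment matches → elsewhere allophone [f].

[f], [f], [v], [f]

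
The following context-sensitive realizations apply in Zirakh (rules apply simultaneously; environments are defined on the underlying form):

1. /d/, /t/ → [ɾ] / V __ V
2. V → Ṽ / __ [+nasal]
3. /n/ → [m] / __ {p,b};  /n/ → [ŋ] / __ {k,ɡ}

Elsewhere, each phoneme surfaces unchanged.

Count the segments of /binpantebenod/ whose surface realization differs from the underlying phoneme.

Segments that undergo a rule: /i/ → [ĩ] (rule 2); /n/ → [m] (rule 3); /a/ → [ã] (rule 2); /e/ → [ẽ] (rule 2).
All other segments surface unchanged.

4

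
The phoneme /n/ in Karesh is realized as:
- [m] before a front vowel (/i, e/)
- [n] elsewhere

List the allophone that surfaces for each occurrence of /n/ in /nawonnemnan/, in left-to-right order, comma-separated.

Occurrence 1 (position 1): no conditioning environment matches → elsewhere allophone [n].
Occurrence 2 (position 5): no conditioning environment matches → elsewhere allophone [n].
Occurrence 3 (position 6): before a front vowel (/i, e/) → [m].
Occurrence 4 (position 9): no conditioning environment matches → elsewhere allophone [n].
Occurrence 5 (position 11): no conditioning environment matches → elsewhere allophone [n].

[n], [n], [m], [n], [n]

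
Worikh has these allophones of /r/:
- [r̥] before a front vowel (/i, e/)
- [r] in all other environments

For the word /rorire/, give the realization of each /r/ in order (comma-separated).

Occurrence 1 (position 1): no conditioning environment matches → elsewhere allophone [r].
Occurrence 2 (position 3): before a front vowel (/i, e/) → [r̥].
Occurrence 3 (position 5): before a front vowel (/i, e/) → [r̥].

[r], [r̥], [r̥]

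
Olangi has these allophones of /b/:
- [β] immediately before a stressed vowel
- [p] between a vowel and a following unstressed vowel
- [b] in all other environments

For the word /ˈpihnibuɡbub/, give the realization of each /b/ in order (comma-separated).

[p], [b], [b]

Occurrence 1 (position 6): between a vowel and a following unstressed vowel → [p].
Occurrence 2 (position 9): no conditioning environment matches → elsewhere allophone [b].
Occurrence 3 (position 11): no conditioning environment matches → elsewhere allophone [b].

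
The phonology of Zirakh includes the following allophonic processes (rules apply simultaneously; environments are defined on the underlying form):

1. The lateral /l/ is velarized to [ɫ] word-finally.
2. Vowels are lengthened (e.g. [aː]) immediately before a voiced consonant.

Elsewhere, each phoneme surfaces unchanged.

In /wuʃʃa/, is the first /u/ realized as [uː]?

No

/u/ (between /w/ and /ʃ/): rule 2 targets it, but not before a voiced consonant → unchanged [u].
The actual realization is [u], not [uː].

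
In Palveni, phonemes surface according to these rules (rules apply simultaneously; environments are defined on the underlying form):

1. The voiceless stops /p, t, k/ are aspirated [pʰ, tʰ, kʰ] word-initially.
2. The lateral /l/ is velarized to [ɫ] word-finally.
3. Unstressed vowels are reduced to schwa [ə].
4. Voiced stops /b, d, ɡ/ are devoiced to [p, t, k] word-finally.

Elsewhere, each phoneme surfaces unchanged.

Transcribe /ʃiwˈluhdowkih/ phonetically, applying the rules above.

[ʃəwˈluhdəwkəh]

/i/ (between /ʃ/ and /w/): in an unstressed syllable, so rule 3 applies → [ə].
/l/ — between /w/ and /u/; rule 2 does not apply here → [l].
/u/ — between /l/ and /h/; rule 3 does not apply here → [u].
/d/ (between /h/ and /o/) is in the target of rule 4 but the environment (word-finally) is not met → [d].
/o/ (between /d/ and /w/): in an unstressed syllable, so rule 3 applies → [ə].
/k/ (between /w/ and /i/): rule 1 targets it, but not word-initially → unchanged [k].
/i/ — between /k/ and /h/, in an unstressed syllable — surfaces as [ə] (rule 3).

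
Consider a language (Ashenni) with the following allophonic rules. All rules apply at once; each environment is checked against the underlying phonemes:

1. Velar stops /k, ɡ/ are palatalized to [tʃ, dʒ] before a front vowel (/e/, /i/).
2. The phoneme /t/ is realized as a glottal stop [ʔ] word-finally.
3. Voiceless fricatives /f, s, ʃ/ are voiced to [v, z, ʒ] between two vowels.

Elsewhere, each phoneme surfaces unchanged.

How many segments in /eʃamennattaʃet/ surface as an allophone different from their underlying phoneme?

3

Segments that undergo a rule: /ʃ/ → [ʒ] (rule 3); /ʃ/ → [ʒ] (rule 3); /t/ → [ʔ] (rule 2).
All other segments surface unchanged.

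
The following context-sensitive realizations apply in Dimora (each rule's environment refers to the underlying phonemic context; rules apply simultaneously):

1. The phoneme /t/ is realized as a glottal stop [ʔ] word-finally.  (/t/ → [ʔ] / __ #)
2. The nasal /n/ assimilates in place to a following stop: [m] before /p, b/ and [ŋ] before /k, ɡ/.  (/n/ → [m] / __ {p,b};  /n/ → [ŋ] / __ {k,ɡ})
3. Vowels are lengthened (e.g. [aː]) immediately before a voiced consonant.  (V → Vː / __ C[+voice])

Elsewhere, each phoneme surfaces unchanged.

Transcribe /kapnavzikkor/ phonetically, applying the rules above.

[kapnaːvzikkoːr]

/k/ — not in any rule's target class → [k].
/a/ — between /k/ and /p/; rule 3 does not apply here → [a].
/p/ — not in any rule's target class → [p].
/n/ — between /p/ and /a/; rule 2 does not apply here → [n].
/a/ — between /n/ and /v/, before a voiced consonant — surfaces as [aː] (rule 3).
/v/ (between /a/ and /z/) is unaffected → [v].
/z/ stays [z].
/i/ (between /z/ and /k/) is in the target of rule 3 but the environment (before a voiced consonant) is not met → [i].
/k/ — not in any rule's target class → [k].
/k/ — not in any rule's target class → [k].
/o/ meets the environment for rule 3 (before a voiced consonant) → [oː].
/r/ stays [r].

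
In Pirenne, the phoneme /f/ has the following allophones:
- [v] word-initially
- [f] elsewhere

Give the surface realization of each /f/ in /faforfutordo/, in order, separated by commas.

[v], [f], [f]

Occurrence 1 (position 1): word-initially → [v].
Occurrence 2 (position 3): no conditioning environment matches → elsewhere allophone [f].
Occurrence 3 (position 6): no conditioning environment matches → elsewhere allophone [f].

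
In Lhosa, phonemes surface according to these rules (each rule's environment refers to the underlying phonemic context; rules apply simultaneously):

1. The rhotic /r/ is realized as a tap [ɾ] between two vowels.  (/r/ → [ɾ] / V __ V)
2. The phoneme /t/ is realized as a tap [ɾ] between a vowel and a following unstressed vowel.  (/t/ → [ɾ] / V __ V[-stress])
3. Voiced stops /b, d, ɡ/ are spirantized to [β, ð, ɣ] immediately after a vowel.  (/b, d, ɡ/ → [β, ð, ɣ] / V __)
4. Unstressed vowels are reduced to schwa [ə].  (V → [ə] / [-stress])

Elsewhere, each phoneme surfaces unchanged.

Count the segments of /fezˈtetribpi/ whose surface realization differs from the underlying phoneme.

4

Segments that undergo a rule: /e/ → [ə] (rule 4); /i/ → [ə] (rule 4); /b/ → [β] (rule 3); /i/ → [ə] (rule 4).
All other segments surface unchanged.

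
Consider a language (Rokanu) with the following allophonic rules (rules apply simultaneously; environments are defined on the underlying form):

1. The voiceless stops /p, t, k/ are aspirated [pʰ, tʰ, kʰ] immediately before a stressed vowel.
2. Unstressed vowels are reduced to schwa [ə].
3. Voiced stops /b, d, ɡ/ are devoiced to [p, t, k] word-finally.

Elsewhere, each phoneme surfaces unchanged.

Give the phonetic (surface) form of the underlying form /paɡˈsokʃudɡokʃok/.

[pəɡˈsokʃədɡəkʃək]

/p/ (word-initial) fails the environment for rule 1, so it stays [p].
/a/ (between /p/ and /ɡ/) occurs in an unstressed syllable → [ə] by rule 2.
/ɡ/ (between /a/ and /s/) fails the environment for rule 3, so it stays [ɡ].
/o/ (between /s/ and /k/) fails the environment for rule 2, so it stays [o].
/k/ (between /o/ and /ʃ/) is in the target of rule 1 but the environment (immediately before a stressed vowel) is not met → [k].
/u/ (between /ʃ/ and /d/): in an unstressed syllable, so rule 2 applies → [ə].
/d/ — between /u/ and /ɡ/; rule 3 does not apply here → [d].
/ɡ/ (between /d/ and /o/) fails the environment for rule 3, so it stays [ɡ].
Rule 2 applies to /o/ (between /ɡ/ and /k/: in an unstressed syllable) → [ə].
/k/ (between /o/ and /ʃ/) is in the target of rule 1 but the environment (immediately before a stressed vowel) is not met → [k].
/o/ — between /ʃ/ and /k/, in an unstressed syllable — surfaces as [ə] (rule 2).
/k/ — word-final; rule 1 does not apply here → [k].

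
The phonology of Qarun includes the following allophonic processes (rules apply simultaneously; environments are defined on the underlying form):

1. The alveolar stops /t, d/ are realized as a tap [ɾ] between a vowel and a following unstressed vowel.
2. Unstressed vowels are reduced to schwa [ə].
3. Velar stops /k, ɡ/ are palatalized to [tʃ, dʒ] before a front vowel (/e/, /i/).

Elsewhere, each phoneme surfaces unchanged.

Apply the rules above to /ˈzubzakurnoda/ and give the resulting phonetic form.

[ˈzubzəkərnəɾə]

/z/ (word-initial): no rule targets it → [z].
/u/ — between /z/ and /b/; rule 2 does not apply here → [u].
/b/ stays [b].
/z/ (between /b/ and /a/) is unaffected → [z].
/a/ meets the environment for rule 2 (in an unstressed syllable) → [ə].
/k/ (between /a/ and /u/) fails the environment for rule 3, so it stays [k].
/u/ meets the environment for rule 2 (in an unstressed syllable) → [ə].
/r/ (between /u/ and /n/) is unaffected → [r].
/n/ (between /r/ and /o/): no rule targets it → [n].
/o/ (between /n/ and /d/) occurs in an unstressed syllable → [ə] by rule 2.
/d/ — between /o/ and /a/, between a vowel and a following unstressed vowel — surfaces as [ɾ] (rule 1).
/a/ — word-final, in an unstressed syllable — surfaces as [ə] (rule 2).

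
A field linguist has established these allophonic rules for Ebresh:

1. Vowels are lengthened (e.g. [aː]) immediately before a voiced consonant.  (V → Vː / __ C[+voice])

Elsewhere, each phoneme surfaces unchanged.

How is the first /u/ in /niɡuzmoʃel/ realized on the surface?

/u/ meets the environment for rule 1 (before a voiced consonant) → [uː].

[uː]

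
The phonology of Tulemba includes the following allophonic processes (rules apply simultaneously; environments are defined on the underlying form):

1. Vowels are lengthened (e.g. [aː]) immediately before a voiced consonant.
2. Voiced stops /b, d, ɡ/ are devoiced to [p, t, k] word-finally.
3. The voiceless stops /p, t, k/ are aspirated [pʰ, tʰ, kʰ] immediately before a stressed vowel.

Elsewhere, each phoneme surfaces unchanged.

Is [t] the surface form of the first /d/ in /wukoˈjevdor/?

No

/d/ (between /v/ and /o/) is in the target of rule 2 but the environment (word-finally) is not met → [d].
The actual realization is [d], not [t].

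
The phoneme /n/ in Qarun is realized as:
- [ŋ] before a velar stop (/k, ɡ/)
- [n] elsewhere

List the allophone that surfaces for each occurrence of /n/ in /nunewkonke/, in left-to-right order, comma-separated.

[n], [n], [ŋ]

Occurrence 1 (position 1): no conditioning environment matches → elsewhere allophone [n].
Occurrence 2 (position 3): no conditioning environment matches → elsewhere allophone [n].
Occurrence 3 (position 8): before a velar stop → [ŋ].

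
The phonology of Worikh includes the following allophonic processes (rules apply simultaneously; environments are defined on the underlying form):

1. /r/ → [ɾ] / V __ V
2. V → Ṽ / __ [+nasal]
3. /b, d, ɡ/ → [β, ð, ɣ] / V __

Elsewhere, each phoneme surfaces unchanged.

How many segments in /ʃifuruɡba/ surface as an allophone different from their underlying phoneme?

Segments that undergo a rule: /r/ → [ɾ] (rule 1); /ɡ/ → [ɣ] (rule 3).
All other segments surface unchanged.

2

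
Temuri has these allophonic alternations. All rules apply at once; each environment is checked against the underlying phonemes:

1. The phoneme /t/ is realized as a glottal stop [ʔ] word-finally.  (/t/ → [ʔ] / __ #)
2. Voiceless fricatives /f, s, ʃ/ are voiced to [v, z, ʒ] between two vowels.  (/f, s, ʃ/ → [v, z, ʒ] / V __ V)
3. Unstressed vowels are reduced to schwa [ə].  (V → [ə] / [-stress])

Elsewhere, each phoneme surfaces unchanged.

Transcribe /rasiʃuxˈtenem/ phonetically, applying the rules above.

/r/ stays [r].
/a/ (between /r/ and /s/) occurs in an unstressed syllable → [ə] by rule 3.
/s/ — between /a/ and /i/, between two vowels — surfaces as [z] (rule 2).
/i/ meets the environment for rule 3 (in an unstressed syllable) → [ə].
/ʃ/ meets the environment for rule 2 (between two vowels) → [ʒ].
Rule 3 applies to /u/ (between /ʃ/ and /x/: in an unstressed syllable) → [ə].
/x/ — not in any rule's target class → [x].
/t/ (between /x/ and /e/): rule 1 targets it, but not word-finally → unchanged [t].
/e/ (between /t/ and /n/) fails the environment for rule 3, so it stays [e].
/n/ (between /e/ and /e/): no rule targets it → [n].
/e/ (between /n/ and /m/) occurs in an unstressed syllable → [ə] by rule 3.
/m/ — not in any rule's target class → [m].

[rəzəʒəxˈtenəm]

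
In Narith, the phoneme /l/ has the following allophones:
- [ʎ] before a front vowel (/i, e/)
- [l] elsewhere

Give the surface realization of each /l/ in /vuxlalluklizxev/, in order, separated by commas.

[l], [l], [l], [ʎ]

Occurrence 1 (position 4): no conditioning environment matches → elsewhere allophone [l].
Occurrence 2 (position 6): no conditioning environment matches → elsewhere allophone [l].
Occurrence 3 (position 7): no conditioning environment matches → elsewhere allophone [l].
Occurrence 4 (position 10): before a front vowel (/i, e/) → [ʎ].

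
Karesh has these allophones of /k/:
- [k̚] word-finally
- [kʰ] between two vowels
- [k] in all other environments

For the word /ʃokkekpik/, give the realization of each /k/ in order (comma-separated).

Occurrence 1 (position 3): no conditioning environment matches → elsewhere allophone [k].
Occurrence 2 (position 4): no conditioning environment matches → elsewhere allophone [k].
Occurrence 3 (position 6): no conditioning environment matches → elsewhere allophone [k].
Occurrence 4 (position 9): word-finally → [k̚].

[k], [k], [k], [k̚]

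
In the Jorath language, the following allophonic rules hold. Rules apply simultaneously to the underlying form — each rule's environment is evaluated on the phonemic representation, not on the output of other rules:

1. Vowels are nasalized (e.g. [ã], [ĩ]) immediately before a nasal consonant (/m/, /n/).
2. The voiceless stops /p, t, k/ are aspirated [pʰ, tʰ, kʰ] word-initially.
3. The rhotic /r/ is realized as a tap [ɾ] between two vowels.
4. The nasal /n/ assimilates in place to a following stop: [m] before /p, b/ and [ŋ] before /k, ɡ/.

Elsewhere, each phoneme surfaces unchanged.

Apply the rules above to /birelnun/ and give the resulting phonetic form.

/i/ (between /b/ and /r/) is in the target of rule 1 but the environment (before a nasal consonant) is not met → [i].
/r/ (between /i/ and /e/): between two vowels, so rule 3 applies → [ɾ].
/e/ (between /r/ and /l/) fails the environment for rule 1, so it stays [e].
/n/ (between /l/ and /u/) is in the target of rule 4 but the environment (before a labial or velar stop) is not met → [n].
/u/ (between /n/ and /n/): before a nasal consonant, so rule 1 applies → [ũ].
/n/ (word-final) fails the environment for rule 4, so it stays [n].

[biɾelnũn]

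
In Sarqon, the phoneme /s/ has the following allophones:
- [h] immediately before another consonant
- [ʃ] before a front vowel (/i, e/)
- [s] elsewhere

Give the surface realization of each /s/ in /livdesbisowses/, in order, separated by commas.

[h], [s], [ʃ], [s]

Occurrence 1 (position 6): immediately before another consonant → [h].
Occurrence 2 (position 9): no conditioning environment matches → elsewhere allophone [s].
Occurrence 3 (position 12): before a front vowel (/i, e/) → [ʃ].
Occurrence 4 (position 14): no conditioning environment matches → elsewhere allophone [s].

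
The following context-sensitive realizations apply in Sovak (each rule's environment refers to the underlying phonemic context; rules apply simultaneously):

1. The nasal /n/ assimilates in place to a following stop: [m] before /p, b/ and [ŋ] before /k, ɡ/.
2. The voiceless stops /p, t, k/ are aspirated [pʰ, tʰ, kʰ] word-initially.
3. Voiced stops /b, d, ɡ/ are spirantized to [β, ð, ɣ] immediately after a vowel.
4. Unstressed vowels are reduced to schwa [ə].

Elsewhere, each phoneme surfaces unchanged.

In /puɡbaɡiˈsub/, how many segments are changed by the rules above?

7

Segments that undergo a rule: /p/ → [pʰ] (rule 2); /u/ → [ə] (rule 4); /ɡ/ → [ɣ] (rule 3); /a/ → [ə] (rule 4); /ɡ/ → [ɣ] (rule 3); /i/ → [ə] (rule 4); /b/ → [β] (rule 3).
All other segments surface unchanged.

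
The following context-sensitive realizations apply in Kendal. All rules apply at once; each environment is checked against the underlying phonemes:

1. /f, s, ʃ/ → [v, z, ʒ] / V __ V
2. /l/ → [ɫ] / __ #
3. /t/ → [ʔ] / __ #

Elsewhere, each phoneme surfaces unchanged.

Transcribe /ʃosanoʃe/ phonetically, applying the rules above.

/ʃ/ (word-initial): rule 1 targets it, but not between two vowels → unchanged [ʃ].
/o/ — not in any rule's target class → [o].
Rule 1 applies to /s/ (between /o/ and /a/: between two vowels) → [z].
/a/ stays [a].
/n/ stays [n].
/o/ (between /n/ and /ʃ/): no rule targets it → [o].
Rule 1 applies to /ʃ/ (between /o/ and /e/: between two vowels) → [ʒ].
/e/ — not in any rule's target class → [e].

[ʃozanoʒe]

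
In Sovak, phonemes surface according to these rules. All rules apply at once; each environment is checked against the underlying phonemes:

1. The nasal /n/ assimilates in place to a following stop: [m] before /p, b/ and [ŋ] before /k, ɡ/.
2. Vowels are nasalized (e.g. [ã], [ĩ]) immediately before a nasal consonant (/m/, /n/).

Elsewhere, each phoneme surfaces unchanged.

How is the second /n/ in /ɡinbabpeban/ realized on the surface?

[n]

/n/ (word-final) fails the environment for rule 1, so it stays [n].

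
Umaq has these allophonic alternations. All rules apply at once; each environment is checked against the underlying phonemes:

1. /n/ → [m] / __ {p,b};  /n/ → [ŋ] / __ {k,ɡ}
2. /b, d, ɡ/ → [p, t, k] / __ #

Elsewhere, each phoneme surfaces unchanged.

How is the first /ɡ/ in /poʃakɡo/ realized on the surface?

/ɡ/ (between /k/ and /o/) fails the environment for rule 2, so it stays [ɡ].

[ɡ]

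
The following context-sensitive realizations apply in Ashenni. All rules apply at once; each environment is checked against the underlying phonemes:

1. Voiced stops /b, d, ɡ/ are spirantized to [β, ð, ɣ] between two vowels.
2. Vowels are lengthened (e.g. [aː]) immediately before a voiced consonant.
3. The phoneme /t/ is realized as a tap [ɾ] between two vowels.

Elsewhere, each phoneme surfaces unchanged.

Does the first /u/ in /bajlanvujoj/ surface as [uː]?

Yes

/u/ — between /v/ and /j/, before a voiced consonant — surfaces as [uː] (rule 2).
The actual realization is [uː], which matches [uː].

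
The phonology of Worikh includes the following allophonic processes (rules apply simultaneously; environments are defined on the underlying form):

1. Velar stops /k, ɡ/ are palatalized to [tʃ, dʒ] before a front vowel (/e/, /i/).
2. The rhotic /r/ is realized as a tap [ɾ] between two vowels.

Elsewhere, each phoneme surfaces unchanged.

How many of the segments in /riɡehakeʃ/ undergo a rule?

Segments that undergo a rule: /ɡ/ → [dʒ] (rule 1); /k/ → [tʃ] (rule 1).
All other segments surface unchanged.

2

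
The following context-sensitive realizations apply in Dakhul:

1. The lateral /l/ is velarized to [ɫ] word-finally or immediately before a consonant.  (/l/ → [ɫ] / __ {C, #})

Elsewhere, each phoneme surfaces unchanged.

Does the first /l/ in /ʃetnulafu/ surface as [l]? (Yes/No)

/l/ (between /u/ and /a/) is in the target of rule 1 but the environment (word-finally or immediately before a consonant) is not met → [l].
The actual realization is [l], which matches [l].

Yes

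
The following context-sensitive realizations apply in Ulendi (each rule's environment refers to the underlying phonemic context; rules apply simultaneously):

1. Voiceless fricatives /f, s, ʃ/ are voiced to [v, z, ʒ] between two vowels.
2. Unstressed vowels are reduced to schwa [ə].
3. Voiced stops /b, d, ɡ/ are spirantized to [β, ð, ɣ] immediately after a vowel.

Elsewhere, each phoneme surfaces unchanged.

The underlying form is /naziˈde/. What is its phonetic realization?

[nəzəˈðe]

/n/ (word-initial) is unaffected → [n].
/a/ meets the environment for rule 2 (in an unstressed syllable) → [ə].
/z/ (between /a/ and /i/): no rule targets it → [z].
/i/ (between /z/ and /d/) occurs in an unstressed syllable → [ə] by rule 2.
Rule 3 applies to /d/ (between /i/ and /e/: immediately after a vowel) → [ð].
/e/ (word-final) is in the target of rule 2 but the environment (in an unstressed syllable) is not met → [e].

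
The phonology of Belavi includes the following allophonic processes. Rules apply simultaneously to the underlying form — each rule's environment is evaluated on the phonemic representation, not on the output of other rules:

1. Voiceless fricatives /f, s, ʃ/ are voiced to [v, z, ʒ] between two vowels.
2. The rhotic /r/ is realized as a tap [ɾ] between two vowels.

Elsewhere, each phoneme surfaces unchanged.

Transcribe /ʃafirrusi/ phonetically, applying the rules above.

[ʃavirruzi]

/ʃ/ — word-initial; rule 1 does not apply here → [ʃ].
/f/ meets the environment for rule 1 (between two vowels) → [v].
/r/ (between /i/ and /r/) fails the environment for rule 2, so it stays [r].
/r/ — between /r/ and /u/; rule 2 does not apply here → [r].
/s/ (between /u/ and /i/) occurs between two vowels → [z] by rule 1.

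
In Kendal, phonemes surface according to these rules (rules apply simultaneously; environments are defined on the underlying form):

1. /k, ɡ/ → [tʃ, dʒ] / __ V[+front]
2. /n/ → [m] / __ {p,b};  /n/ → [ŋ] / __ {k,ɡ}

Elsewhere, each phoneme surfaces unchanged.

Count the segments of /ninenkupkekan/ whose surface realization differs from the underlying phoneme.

Segments that undergo a rule: /n/ → [ŋ] (rule 2); /k/ → [tʃ] (rule 1).
All other segments surface unchanged.

2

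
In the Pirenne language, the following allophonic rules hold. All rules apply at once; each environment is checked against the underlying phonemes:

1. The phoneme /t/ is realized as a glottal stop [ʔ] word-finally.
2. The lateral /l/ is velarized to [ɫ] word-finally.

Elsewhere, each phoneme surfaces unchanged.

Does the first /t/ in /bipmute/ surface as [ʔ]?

/t/ (between /u/ and /e/) fails the environment for rule 1, so it stays [t].
The actual realization is [t], not [ʔ].

No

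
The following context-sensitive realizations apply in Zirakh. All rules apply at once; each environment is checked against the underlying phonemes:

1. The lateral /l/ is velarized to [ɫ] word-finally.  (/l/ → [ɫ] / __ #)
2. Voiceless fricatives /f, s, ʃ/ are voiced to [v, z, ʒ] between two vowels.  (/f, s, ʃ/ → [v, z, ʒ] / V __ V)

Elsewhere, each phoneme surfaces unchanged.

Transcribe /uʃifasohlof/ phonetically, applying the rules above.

/ʃ/ meets the environment for rule 2 (between two vowels) → [ʒ].
/f/ — between /i/ and /a/, between two vowels — surfaces as [v] (rule 2).
/s/ — between /a/ and /o/, between two vowels — surfaces as [z] (rule 2).
/l/ — between /h/ and /o/; rule 1 does not apply here → [l].
/f/ — word-final; rule 2 does not apply here → [f].

[uʒivazohlof]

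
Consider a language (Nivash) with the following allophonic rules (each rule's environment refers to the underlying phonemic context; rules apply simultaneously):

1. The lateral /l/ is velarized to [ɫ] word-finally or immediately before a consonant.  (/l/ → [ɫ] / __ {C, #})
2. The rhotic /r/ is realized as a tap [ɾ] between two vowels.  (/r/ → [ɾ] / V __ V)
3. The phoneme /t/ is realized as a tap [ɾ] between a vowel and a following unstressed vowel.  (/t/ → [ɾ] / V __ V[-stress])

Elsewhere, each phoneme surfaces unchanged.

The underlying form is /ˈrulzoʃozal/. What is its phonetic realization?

/r/ (word-initial): rule 2 targets it, but not between two vowels → unchanged [r].
/u/ — not in any rule's target class → [u].
/l/ (between /u/ and /z/): word-finally or immediately before a consonant, so rule 1 applies → [ɫ].
/z/ (between /l/ and /o/): no rule targets it → [z].
/o/ stays [o].
/ʃ/ (between /o/ and /o/): no rule targets it → [ʃ].
/o/ (between /ʃ/ and /z/): no rule targets it → [o].
/z/ (between /o/ and /a/): no rule targets it → [z].
/a/ stays [a].
/l/ meets the environment for rule 1 (word-finally or immediately before a consonant) → [ɫ].

[ˈruɫzoʃozaɫ]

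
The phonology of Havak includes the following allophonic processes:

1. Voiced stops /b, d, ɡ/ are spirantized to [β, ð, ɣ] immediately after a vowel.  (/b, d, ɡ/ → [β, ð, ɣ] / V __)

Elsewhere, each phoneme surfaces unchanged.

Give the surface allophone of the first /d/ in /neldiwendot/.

[d]

/d/ (between /l/ and /i/): rule 1 targets it, but not immediately after a vowel → unchanged [d].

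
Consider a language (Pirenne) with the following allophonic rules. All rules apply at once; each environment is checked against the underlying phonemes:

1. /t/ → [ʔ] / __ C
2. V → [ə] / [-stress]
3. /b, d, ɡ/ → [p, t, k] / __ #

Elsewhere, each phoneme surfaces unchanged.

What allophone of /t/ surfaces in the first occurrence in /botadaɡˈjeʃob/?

/t/ — between /o/ and /a/; rule 1 does not apply here → [t].

[t]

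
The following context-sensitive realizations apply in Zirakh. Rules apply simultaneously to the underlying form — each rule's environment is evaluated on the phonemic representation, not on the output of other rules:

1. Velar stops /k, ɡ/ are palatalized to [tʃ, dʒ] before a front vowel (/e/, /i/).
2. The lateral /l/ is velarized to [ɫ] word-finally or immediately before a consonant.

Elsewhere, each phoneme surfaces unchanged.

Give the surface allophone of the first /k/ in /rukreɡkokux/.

/k/ — between /u/ and /r/; rule 1 does not apply here → [k].

[k]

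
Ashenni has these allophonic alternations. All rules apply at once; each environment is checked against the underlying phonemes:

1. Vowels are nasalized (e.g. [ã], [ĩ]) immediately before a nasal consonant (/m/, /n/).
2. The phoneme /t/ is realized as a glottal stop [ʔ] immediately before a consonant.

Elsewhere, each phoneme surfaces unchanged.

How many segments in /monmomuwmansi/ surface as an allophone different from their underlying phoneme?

Segments that undergo a rule: /o/ → [õ] (rule 1); /o/ → [õ] (rule 1); /a/ → [ã] (rule 1).
All other segments surface unchanged.

3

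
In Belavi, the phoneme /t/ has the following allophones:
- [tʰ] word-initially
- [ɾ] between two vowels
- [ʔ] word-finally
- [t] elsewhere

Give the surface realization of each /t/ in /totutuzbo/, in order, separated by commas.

Occurrence 1 (position 1): word-initially → [tʰ].
Occurrence 2 (position 3): between two vowels → [ɾ].
Occurrence 3 (position 5): between two vowels → [ɾ].

[tʰ], [ɾ], [ɾ]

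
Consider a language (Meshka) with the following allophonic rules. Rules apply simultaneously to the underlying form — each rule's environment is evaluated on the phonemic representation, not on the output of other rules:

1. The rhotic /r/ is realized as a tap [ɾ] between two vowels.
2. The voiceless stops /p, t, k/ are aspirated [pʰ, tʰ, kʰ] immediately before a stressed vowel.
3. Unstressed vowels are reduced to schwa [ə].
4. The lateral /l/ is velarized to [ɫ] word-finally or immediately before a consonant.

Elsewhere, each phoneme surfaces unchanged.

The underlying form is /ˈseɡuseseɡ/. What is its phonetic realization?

[ˈseɡəsəsəɡ]

/e/ (between /s/ and /ɡ/) is in the target of rule 3 but the environment (in an unstressed syllable) is not met → [e].
/u/ — between /ɡ/ and /s/, in an unstressed syllable — surfaces as [ə] (rule 3).
Rule 3 applies to /e/ (between /s/ and /s/: in an unstressed syllable) → [ə].
/e/ — between /s/ and /ɡ/, in an unstressed syllable — surfaces as [ə] (rule 3).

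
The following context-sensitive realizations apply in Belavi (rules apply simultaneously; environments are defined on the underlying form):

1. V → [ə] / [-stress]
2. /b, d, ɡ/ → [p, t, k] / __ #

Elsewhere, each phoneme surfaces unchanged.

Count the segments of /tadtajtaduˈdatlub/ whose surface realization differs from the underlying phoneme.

6

Segments that undergo a rule: /a/ → [ə] (rule 1); /a/ → [ə] (rule 1); /a/ → [ə] (rule 1); /u/ → [ə] (rule 1); /u/ → [ə] (rule 1); /b/ → [p] (rule 2).
All other segments surface unchanged.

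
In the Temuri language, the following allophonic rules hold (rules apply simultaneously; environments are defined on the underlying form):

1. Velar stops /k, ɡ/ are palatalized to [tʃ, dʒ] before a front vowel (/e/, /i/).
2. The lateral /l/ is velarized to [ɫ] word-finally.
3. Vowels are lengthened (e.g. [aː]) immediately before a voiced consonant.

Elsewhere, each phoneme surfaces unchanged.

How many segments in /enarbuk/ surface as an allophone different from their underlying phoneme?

2

Segments that undergo a rule: /e/ → [eː] (rule 3); /a/ → [aː] (rule 3).
All other segments surface unchanged.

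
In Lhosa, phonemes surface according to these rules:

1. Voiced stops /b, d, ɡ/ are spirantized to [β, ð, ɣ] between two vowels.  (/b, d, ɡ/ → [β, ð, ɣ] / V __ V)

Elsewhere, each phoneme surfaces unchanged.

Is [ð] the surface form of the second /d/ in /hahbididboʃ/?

/d/ (between /i/ and /b/) is in the target of rule 1 but the environment (between two vowels) is not met → [d].
The actual realization is [d], not [ð].

No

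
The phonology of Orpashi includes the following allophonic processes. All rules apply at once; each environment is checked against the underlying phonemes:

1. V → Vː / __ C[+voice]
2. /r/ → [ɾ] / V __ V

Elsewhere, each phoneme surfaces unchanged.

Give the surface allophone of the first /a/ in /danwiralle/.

Rule 1 applies to /a/ (between /d/ and /n/: before a voiced consonant) → [aː].

[aː]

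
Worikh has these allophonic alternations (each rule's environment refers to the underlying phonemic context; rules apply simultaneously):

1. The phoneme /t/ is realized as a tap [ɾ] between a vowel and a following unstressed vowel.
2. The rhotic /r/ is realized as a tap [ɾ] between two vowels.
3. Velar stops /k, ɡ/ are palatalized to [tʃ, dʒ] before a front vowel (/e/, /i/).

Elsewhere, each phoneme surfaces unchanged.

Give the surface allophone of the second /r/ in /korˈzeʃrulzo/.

[r]

/r/ (between /ʃ/ and /u/) is in the target of rule 2 but the environment (between two vowels) is not met → [r].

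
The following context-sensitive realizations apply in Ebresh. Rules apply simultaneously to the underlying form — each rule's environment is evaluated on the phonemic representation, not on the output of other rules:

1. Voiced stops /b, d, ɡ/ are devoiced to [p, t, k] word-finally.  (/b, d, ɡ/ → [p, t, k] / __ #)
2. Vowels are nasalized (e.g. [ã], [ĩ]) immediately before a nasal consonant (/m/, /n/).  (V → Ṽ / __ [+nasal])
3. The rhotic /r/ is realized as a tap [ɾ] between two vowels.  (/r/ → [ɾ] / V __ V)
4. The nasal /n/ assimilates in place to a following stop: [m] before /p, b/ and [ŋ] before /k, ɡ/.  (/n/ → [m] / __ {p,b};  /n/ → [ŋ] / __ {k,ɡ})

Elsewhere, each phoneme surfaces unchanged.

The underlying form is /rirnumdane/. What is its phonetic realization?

[rirnũmdãne]

/r/ (word-initial) is in the target of rule 3 but the environment (between two vowels) is not met → [r].
/i/ (between /r/ and /r/) is in the target of rule 2 but the environment (before a nasal consonant) is not met → [i].
/r/ (between /i/ and /n/) is in the target of rule 3 but the environment (between two vowels) is not met → [r].
/n/ (between /r/ and /u/) fails the environment for rule 4, so it stays [n].
/u/ — between /n/ and /m/, before a nasal consonant — surfaces as [ũ] (rule 2).
/m/ (between /u/ and /d/) is unaffected → [m].
/d/ (between /m/ and /a/) is in the target of rule 1 but the environment (word-finally) is not met → [d].
/a/ meets the environment for rule 2 (before a nasal consonant) → [ã].
/n/ — between /a/ and /e/; rule 4 does not apply here → [n].
/e/ (word-final): rule 2 targets it, but not before a nasal consonant → unchanged [e].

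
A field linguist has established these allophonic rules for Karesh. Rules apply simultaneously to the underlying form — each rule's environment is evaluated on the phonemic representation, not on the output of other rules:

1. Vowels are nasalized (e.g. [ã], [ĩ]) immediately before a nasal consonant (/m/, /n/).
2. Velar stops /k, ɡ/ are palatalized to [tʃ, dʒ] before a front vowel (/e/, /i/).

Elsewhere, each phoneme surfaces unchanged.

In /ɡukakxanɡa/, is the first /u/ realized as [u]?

Yes

/u/ (between /ɡ/ and /k/): rule 1 targets it, but not before a nasal consonant → unchanged [u].
The actual realization is [u], which matches [u].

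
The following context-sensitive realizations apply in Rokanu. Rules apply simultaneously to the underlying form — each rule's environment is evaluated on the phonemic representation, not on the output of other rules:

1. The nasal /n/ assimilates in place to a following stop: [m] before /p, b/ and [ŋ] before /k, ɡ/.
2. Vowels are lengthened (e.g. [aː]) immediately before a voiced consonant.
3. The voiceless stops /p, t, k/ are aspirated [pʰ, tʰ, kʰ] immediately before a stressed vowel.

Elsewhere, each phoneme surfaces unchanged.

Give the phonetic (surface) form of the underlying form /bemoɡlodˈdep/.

/e/ meets the environment for rule 2 (before a voiced consonant) → [eː].
/o/ (between /m/ and /ɡ/): before a voiced consonant, so rule 2 applies → [oː].
/o/ (between /l/ and /d/) occurs before a voiced consonant → [oː] by rule 2.
/e/ (between /d/ and /p/): rule 2 targets it, but not before a voiced consonant → unchanged [e].
/p/ (word-final) is in the target of rule 3 but the environment (immediately before a stressed vowel) is not met → [p].

[beːmoːɡloːdˈdep]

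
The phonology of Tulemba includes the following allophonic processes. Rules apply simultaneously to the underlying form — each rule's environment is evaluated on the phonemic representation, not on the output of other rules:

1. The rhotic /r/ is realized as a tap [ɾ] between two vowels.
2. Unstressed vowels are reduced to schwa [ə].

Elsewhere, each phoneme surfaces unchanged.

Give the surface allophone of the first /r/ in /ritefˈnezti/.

/r/ (word-initial): rule 1 targets it, but not between two vowels → unchanged [r].

[r]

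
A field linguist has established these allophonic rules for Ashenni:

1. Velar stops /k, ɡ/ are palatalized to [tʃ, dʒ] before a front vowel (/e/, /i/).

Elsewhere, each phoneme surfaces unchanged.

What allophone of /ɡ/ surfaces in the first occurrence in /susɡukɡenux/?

/ɡ/ (between /s/ and /u/) is in the target of rule 1 but the environment (before a front vowel) is not met → [ɡ].

[ɡ]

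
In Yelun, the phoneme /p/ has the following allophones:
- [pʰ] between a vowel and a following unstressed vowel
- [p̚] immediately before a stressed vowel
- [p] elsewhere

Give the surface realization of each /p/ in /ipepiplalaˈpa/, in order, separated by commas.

[pʰ], [pʰ], [p], [p̚]

Occurrence 1 (position 2): between a vowel and a following unstressed vowel → [pʰ].
Occurrence 2 (position 4): between a vowel and a following unstressed vowel → [pʰ].
Occurrence 3 (position 6): no conditioning environment matches → elsewhere allophone [p].
Occurrence 4 (position 11): immediately before a stressed vowel → [p̚].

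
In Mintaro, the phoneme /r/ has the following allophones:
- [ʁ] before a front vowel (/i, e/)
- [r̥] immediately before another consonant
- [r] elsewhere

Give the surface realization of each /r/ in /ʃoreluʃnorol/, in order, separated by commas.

[ʁ], [r]

Occurrence 1 (position 3): before a front vowel (/i, e/) → [ʁ].
Occurrence 2 (position 10): no conditioning environment matches → elsewhere allophone [r].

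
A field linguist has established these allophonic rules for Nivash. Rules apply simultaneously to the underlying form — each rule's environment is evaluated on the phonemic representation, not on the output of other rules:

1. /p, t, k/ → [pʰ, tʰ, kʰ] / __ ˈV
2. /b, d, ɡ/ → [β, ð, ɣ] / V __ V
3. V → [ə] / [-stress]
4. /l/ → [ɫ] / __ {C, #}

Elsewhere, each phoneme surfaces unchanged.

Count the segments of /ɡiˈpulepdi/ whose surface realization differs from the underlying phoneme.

Segments that undergo a rule: /i/ → [ə] (rule 3); /p/ → [pʰ] (rule 1); /e/ → [ə] (rule 3); /i/ → [ə] (rule 3).
All other segments surface unchanged.

4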